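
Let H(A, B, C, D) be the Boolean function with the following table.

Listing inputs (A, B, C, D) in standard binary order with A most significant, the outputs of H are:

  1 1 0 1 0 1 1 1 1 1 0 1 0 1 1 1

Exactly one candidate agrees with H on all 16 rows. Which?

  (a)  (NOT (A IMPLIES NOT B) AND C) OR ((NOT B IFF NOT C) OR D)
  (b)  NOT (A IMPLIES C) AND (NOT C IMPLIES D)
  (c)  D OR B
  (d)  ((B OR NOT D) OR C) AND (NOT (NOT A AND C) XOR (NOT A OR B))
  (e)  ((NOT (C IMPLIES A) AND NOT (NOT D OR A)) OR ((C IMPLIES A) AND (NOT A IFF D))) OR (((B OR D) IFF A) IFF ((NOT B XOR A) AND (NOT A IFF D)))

(b) disagrees with H on (0,0,0,0) (formula → 0, table → 1); rule it out.
(c) disagrees with H on (0,0,0,0) (formula → 0, table → 1); rule it out.
(d) disagrees with H on (0,0,0,0) (formula → 0, table → 1); rule it out.
(e) disagrees with H on (0,0,0,0) (formula → 0, table → 1); rule it out.
Only (a) survives; checking it on all 16 rows confirms it matches H.

a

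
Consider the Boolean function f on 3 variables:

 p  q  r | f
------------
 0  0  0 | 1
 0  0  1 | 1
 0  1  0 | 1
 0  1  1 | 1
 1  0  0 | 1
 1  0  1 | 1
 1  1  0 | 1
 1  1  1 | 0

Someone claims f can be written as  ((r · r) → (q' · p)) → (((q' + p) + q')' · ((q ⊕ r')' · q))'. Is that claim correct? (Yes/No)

No

Test each input against both f and the formula:
  p=0, q=0, r=0: formula gives 1, f = 1 ✓
  p=0, q=0, r=1: formula gives 1, f = 1 ✓
  p=0, q=1, r=0: formula gives 0, but f = 1 ✗
A single disagreement suffices: at (0,1,0) they differ, so the formula does not compute f.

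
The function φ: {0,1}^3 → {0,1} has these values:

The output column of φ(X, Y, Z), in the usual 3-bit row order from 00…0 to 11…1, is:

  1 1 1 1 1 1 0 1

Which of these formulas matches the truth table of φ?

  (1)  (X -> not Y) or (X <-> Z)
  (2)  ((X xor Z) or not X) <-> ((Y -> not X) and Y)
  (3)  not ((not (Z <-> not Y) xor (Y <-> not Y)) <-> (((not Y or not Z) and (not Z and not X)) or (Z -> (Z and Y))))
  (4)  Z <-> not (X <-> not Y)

1

(2) disagrees with φ on (0,0,0) (formula → 0, table → 1); rule it out.
(3) disagrees with φ on (0,0,0) (formula → 0, table → 1); rule it out.
(4) disagrees with φ on (0,0,0) (formula → 0, table → 1); rule it out.
Only (1) survives; checking it on all 8 rows confirms it matches φ.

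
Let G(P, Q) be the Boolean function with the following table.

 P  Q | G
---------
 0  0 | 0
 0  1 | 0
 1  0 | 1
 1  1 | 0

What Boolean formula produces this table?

G(P, Q) = P AND NOT Q

1 only at (1,0): P AND NOT Q.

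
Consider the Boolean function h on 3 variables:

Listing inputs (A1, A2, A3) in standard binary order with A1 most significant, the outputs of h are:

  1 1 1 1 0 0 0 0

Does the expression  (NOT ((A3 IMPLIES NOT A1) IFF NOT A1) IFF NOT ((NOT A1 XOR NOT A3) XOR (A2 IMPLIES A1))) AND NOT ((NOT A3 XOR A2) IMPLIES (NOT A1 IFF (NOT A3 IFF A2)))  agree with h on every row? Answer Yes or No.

No

Test each input against both h and the formula:
  A1=0, A2=0, A3=0: formula gives 1, h = 1 ✓
  A1=0, A2=0, A3=1: formula gives 0, but h = 1 ✗
A single disagreement suffices: at (0,0,1) they differ, so the formula does not compute h.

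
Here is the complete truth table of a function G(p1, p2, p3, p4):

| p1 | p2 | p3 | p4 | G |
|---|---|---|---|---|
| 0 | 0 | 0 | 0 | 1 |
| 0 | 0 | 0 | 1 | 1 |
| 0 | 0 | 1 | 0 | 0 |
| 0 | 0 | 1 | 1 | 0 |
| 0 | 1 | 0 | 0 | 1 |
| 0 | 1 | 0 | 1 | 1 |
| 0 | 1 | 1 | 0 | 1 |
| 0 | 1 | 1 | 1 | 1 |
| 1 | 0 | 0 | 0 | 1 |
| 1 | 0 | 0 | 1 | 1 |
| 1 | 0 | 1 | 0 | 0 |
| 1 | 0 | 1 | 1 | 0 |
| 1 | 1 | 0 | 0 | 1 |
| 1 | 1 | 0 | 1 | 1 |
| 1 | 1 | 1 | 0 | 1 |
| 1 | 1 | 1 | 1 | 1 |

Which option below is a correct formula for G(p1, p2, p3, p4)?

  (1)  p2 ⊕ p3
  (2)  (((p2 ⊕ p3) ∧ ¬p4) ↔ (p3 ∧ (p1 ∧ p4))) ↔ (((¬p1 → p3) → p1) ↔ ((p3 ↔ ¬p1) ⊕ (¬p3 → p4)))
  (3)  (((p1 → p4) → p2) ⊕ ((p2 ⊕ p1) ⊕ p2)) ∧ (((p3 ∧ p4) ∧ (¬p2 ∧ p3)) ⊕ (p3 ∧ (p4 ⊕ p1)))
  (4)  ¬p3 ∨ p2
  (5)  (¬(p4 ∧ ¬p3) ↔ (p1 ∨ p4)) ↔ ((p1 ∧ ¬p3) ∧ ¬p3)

4

(1) disagrees with G on (0,0,0,0) (formula → 0, table → 1); rule it out.
(2) disagrees with G on (0,0,0,0) (formula → 0, table → 1); rule it out.
(3) disagrees with G on (0,0,0,0) (formula → 0, table → 1); rule it out.
(5) disagrees with G on (0,0,1,0) (formula → 1, table → 0); rule it out.
That leaves (4). Evaluating it on every row reproduces the table of G exactly.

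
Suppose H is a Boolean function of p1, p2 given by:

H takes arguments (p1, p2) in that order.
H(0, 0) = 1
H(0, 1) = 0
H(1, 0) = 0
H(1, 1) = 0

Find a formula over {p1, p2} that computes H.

The output is 1 only when every input is 0 — NOR of all inputs.

H(p1, p2) = ¬(p1 ∨ p2)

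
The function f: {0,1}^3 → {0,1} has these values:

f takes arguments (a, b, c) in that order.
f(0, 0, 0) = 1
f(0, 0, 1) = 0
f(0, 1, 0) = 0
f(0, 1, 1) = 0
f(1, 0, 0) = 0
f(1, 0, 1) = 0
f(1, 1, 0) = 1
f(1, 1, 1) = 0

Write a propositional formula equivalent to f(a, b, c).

f(a, b, c) = ((a' · b') · c') + ((a · b) · c')

Collect the rows where f=1 — (0,0,0), (1,1,0) — and write one minterm per row: ¬a·¬b·¬c, a·b·¬c. Their union (logical OR) reproduces the table exactly.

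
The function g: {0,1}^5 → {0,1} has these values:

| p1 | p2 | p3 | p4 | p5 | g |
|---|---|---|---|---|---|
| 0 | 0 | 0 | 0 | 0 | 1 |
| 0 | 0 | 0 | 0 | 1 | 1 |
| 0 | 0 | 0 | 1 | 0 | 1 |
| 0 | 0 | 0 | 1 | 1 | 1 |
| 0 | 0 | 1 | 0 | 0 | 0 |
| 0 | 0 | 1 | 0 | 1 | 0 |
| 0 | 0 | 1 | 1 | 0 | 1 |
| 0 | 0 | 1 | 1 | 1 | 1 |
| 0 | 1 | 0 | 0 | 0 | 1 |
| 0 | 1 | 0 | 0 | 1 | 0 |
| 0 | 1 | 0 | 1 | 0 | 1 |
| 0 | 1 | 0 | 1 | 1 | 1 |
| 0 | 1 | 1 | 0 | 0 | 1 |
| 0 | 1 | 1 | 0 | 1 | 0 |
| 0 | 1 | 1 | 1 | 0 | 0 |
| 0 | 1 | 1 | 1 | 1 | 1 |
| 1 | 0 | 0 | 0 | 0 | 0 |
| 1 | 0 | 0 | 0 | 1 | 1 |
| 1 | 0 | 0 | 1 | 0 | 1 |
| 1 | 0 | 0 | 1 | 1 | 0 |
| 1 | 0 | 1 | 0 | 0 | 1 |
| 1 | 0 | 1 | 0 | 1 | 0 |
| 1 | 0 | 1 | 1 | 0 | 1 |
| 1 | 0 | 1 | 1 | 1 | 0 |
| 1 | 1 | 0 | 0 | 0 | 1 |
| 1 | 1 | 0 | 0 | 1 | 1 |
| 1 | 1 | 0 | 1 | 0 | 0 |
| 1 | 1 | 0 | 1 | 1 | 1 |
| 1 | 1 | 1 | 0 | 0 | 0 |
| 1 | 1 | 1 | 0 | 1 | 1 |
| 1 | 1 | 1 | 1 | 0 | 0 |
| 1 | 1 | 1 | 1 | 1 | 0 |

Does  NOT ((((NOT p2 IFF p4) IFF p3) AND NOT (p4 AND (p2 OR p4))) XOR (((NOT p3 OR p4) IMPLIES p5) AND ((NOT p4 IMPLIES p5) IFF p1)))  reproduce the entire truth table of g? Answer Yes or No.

Check the formula against g row by row:
  p1=0, p2=0, p3=0, p4=0, p5=0: formula gives 0, but g = 1 ✗
Since they disagree at (0,0,0,0,0), the expression is not a correct formula for g.

No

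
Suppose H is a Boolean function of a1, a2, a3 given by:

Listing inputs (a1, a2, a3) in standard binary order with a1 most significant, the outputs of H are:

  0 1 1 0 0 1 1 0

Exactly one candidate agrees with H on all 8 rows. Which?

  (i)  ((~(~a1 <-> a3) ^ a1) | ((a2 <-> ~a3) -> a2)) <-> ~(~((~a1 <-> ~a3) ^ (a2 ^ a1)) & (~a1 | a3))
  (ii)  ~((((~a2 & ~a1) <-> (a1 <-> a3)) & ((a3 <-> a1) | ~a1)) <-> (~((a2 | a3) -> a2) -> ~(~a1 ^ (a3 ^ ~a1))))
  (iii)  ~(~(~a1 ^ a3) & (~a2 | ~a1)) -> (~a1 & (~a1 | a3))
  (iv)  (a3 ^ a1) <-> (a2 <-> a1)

(i): at (0,0,0) it gives 1, but H = 0 — eliminated.
(ii): at (0,0,1) it gives 0, but H = 1 — eliminated.
(iii): at (0,0,0) it gives 1, but H = 0 — eliminated.
That leaves (iv). Evaluating it on every row reproduces the table of H exactly.

iv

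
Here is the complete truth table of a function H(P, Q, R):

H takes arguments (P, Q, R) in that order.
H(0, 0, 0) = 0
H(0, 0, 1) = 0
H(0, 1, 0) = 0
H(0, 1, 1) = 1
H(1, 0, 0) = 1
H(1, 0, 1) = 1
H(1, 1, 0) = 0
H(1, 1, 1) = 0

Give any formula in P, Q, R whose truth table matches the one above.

H(P, Q, R) = (((¬P ∧ Q) ∧ R) ∨ ((P ∧ ¬Q) ∧ ¬R)) ∨ ((P ∧ ¬Q) ∧ R)

The 1-rows are (0,1,1), (1,0,0), (1,0,1). Each contributes one minterm — ¬P·Q·R; P·¬Q·¬R; P·¬Q·R — and their disjunction is a sum-of-products form of H.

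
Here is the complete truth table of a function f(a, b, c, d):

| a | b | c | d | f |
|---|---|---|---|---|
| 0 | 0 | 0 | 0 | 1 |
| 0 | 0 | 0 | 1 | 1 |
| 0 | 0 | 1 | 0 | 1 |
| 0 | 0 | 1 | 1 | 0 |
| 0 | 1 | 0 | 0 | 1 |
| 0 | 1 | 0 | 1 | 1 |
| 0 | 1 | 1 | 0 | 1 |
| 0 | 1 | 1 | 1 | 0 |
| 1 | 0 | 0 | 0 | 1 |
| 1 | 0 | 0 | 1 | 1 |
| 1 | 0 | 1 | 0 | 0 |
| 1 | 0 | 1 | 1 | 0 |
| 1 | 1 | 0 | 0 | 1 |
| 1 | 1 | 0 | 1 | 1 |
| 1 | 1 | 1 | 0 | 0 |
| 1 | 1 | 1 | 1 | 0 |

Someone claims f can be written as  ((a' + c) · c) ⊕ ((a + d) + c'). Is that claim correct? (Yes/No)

Check the formula against f row by row:
  a=0, b=0, c=0, d=0: formula gives 1, f = 1 ✓
  a=0, b=0, c=0, d=1: formula gives 1, f = 1 ✓
  a=0, b=0, c=1, d=0: formula gives 1, f = 1 ✓
  a=0, b=0, c=1, d=1: formula gives 0, f = 0 ✓
  …and likewise for the remaining 12 rows.
No disagreement on any input; they are logically equivalent.

Yes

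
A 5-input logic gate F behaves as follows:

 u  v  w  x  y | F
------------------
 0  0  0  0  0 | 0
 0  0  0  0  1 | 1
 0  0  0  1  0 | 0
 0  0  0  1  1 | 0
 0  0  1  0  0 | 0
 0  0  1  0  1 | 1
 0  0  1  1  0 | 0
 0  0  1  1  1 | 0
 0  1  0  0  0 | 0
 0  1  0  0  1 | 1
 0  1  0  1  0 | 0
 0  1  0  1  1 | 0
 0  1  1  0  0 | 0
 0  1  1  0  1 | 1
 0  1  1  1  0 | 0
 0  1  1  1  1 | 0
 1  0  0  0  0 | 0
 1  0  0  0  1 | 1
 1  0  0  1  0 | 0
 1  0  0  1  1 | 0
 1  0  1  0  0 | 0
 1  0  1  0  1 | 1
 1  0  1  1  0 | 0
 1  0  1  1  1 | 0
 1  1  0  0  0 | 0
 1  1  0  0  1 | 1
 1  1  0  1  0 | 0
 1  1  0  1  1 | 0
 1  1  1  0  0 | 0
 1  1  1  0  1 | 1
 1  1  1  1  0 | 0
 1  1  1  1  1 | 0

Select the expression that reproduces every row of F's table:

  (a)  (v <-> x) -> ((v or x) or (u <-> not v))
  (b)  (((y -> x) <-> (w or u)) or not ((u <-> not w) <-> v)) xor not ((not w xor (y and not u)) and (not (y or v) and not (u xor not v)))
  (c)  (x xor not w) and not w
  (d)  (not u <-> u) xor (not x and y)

d

(a): at (0,0,0,0,1) it gives 0, but F = 1 — eliminated.
(b): at (0,0,0,0,0) it gives 1, but F = 0 — eliminated.
(c): at (0,0,0,0,0) it gives 1, but F = 0 — eliminated.
Only (d) survives; checking it on all 32 rows confirms it matches F.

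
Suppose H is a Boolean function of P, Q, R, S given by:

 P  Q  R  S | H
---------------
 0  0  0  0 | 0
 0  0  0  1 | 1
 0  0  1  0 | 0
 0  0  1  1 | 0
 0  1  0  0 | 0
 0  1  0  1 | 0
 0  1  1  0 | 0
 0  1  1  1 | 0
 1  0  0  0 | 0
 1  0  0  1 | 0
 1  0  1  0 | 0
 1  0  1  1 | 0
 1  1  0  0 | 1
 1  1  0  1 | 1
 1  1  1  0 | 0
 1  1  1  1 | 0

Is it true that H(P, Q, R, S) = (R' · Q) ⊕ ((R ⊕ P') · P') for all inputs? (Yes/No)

Test each input against both H and the formula:
  P=0, Q=0, R=0, S=0: formula gives 1, but H = 0 ✗
Row (0,0,0,0) is a counterexample, so the formula is not equivalent to H.

No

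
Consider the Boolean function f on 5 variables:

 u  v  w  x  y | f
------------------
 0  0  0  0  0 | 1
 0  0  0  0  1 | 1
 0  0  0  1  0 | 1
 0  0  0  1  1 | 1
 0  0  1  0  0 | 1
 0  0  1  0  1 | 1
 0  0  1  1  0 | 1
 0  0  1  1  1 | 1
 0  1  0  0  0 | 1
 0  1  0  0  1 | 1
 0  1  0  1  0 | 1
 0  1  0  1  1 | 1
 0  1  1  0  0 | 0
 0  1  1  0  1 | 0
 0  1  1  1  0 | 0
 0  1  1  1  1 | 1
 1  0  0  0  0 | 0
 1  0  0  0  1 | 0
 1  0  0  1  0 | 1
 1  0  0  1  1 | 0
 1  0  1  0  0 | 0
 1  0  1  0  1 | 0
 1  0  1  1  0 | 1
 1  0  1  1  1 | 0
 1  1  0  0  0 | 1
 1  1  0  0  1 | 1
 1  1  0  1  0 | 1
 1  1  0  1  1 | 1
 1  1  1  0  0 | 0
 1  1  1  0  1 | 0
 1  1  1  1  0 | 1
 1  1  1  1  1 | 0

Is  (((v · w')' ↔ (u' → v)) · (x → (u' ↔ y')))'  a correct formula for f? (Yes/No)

Check the formula against f row by row:
  u=0, v=0, w=0, x=0, y=0: formula gives 1, f = 1 ✓
  u=0, v=0, w=0, x=0, y=1: formula gives 1, f = 1 ✓
  u=0, v=0, w=0, x=1, y=0: formula gives 1, f = 1 ✓
  u=0, v=0, w=0, x=1, y=1: formula gives 1, f = 1 ✓
  …and likewise for the remaining 28 rows.
Every row agrees, so the formula is equivalent.

Yes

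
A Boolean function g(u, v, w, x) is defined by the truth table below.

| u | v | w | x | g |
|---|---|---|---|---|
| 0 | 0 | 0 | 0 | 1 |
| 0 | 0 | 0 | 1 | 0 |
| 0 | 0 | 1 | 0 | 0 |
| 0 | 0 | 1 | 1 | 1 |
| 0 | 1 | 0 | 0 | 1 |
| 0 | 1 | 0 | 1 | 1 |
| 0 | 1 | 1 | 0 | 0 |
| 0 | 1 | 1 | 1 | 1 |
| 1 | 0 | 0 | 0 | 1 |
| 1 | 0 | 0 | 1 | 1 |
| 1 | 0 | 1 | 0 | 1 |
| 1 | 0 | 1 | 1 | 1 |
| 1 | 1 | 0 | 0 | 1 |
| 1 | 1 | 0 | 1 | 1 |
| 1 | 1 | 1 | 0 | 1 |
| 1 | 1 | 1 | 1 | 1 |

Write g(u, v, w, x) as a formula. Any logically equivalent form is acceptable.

g(u, v, w, x) = not (((((not u and not v) and not w) and x) or (((not u and not v) and w) and not x)) or (((not u and v) and w) and not x))

g is 0 on only 3 rows — (0,0,0,1), (0,0,1,0), (0,1,1,0). Writing each as a minterm (¬u·¬v·¬w·x, ¬u·¬v·w·¬x, ¬u·v·w·¬x) and OR-ing them characterizes exactly where g=0, so g is the negation of that disjunction.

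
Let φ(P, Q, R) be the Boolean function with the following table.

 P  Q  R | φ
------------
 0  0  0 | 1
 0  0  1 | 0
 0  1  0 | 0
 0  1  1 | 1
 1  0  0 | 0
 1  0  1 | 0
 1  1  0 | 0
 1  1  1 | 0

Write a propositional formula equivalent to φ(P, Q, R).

φ=1 on 2 inputs: (0,0,0), (0,1,1). Reading each as a conjunction of literals (¬P·¬Q·¬R, ¬P·Q·R) and taking the OR gives the canonical DNF.

φ(P, Q, R) = ((~P & ~Q) & ~R) | ((~P & Q) & R)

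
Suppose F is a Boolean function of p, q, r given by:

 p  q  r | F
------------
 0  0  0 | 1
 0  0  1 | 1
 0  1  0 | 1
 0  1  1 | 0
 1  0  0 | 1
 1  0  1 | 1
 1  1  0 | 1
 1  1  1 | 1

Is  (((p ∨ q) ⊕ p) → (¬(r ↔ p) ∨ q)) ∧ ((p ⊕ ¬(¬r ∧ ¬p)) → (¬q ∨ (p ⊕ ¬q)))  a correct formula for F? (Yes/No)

Yes

Check the formula against F row by row:
  p=0, q=0, r=0: formula gives 1, F = 1 ✓
  p=0, q=0, r=1: formula gives 1, F = 1 ✓
  p=0, q=1, r=0: formula gives 1, F = 1 ✓
  p=0, q=1, r=1: formula gives 0, F = 0 ✓
  p=1, q=0, r=0: formula gives 1, F = 1 ✓
  …and likewise for the remaining 3 rows.
Every row agrees, so the formula is equivalent.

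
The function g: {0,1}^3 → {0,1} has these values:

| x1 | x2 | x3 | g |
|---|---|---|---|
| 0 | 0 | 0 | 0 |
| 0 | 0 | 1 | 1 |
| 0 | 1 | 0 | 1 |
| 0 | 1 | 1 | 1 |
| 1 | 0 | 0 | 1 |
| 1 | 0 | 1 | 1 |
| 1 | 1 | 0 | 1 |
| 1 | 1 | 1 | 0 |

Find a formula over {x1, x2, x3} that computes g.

g(x1, x2, x3) = NOT (((NOT x1 AND NOT x2) AND NOT x3) OR ((x1 AND x2) AND x3))

There are just 2 zero rows: (0,0,0), (1,1,1). Their minterms are ¬x1·¬x2·¬x3, x1·x2·x3; the OR of those covers precisely the 0-outputs, and negating it yields g.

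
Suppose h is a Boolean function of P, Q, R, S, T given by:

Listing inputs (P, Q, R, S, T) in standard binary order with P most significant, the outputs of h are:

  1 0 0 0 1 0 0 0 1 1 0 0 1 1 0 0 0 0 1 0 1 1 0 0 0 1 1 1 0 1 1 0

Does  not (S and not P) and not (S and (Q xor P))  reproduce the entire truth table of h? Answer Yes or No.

No

Evaluate not (S and not P) and not (S and (Q xor P)) on each row and compare to h:
  P=0, Q=0, R=0, S=0, T=0: formula gives 1, h = 1 ✓
  P=0, Q=0, R=0, S=0, T=1: formula gives 1, but h = 0 ✗
Since they disagree at (0,0,0,0,1), the expression is not a correct formula for h.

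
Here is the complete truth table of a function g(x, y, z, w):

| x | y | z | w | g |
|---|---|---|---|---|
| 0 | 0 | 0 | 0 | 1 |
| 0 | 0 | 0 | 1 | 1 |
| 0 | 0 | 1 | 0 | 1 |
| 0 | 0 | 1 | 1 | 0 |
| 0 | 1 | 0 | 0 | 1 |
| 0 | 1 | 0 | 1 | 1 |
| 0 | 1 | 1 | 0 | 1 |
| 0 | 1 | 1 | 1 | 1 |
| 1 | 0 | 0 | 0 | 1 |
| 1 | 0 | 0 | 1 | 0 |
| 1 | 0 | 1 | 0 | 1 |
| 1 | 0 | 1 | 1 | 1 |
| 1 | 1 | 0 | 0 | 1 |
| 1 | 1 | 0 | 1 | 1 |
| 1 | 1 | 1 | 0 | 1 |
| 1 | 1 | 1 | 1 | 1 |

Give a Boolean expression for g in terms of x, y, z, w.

There are just 2 zero rows: (0,0,1,1), (1,0,0,1). Their minterms are ¬x·¬y·z·w, x·¬y·¬z·w; the OR of those covers precisely the 0-outputs, and negating it yields g.

g(x, y, z, w) = ~((((~x & ~y) & z) & w) | (((x & ~y) & ~z) & w))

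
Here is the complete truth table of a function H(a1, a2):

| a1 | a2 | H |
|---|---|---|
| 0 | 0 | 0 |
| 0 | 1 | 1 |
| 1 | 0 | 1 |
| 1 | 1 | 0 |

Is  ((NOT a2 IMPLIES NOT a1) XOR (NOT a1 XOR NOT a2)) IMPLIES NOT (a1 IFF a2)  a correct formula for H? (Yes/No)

Test each input against both H and the formula:
  a1=0, a2=0: formula gives 0, H = 0 ✓
  a1=0, a2=1: formula gives 1, H = 1 ✓
  a1=1, a2=0: formula gives 1, H = 1 ✓
  a1=1, a2=1: formula gives 0, H = 0 ✓
Every row agrees, so the formula is equivalent.

Yes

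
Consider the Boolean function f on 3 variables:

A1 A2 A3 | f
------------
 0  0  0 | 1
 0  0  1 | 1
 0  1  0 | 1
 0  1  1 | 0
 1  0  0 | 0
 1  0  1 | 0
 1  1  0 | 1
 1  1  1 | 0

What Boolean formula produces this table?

f(A1, A2, A3) = ((((~A1 & ~A2) & ~A3) | ((~A1 & ~A2) & A3)) | ((~A1 & A2) & ~A3)) | ((A1 & A2) & ~A3)

The 1-rows are (0,0,0), (0,0,1), (0,1,0), (1,1,0). Each contributes one minterm — ¬A1·¬A2·¬A3; ¬A1·¬A2·A3; ¬A1·A2·¬A3; A1·A2·¬A3 — and their disjunction is a sum-of-products form of f.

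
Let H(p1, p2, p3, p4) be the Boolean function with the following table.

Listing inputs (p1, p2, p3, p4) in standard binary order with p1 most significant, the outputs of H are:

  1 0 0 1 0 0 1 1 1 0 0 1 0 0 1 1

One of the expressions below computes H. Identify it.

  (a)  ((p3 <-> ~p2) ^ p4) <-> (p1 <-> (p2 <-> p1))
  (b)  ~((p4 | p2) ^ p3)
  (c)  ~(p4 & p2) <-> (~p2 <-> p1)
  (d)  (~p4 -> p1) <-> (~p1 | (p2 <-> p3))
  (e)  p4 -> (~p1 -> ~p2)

(a) fails at (0,1,0,0): the formula yields 1, H is 0.
(c) fails at (0,0,0,0): the formula yields 0, H is 1.
(d) fails at (0,0,0,0): the formula yields 0, H is 1.
(e) fails at (0,0,0,1): the formula yields 1, H is 0.
(b) is the remaining candidate, and it agrees with H on all 16 inputs.

b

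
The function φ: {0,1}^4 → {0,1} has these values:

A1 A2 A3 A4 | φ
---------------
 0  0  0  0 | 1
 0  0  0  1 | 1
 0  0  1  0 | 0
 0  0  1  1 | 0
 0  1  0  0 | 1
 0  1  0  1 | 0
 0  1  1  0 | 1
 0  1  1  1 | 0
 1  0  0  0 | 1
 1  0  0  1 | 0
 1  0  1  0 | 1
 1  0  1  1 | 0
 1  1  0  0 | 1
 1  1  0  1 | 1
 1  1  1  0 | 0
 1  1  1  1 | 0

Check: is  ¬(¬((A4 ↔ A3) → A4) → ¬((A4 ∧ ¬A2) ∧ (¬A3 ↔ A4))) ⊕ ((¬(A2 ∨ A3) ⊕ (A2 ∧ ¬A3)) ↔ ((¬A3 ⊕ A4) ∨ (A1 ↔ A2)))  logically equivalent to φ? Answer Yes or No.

Evaluate ¬(¬((A4 ↔ A3) → A4) → ¬((A4 ∧ ¬A2) ∧ (¬A3 ↔ A4))) ⊕ ((¬(A2 ∨ A3) ⊕ (A2 ∧ ¬A3)) ↔ ((¬A3 ⊕ A4) ∨ (A1 ↔ A2))) on each row and compare to φ:
  A1=0, A2=0, A3=0, A4=0: formula gives 1, φ = 1 ✓
  A1=0, A2=0, A3=0, A4=1: formula gives 1, φ = 1 ✓
  A1=0, A2=0, A3=1, A4=0: formula gives 0, φ = 0 ✓
  A1=0, A2=0, A3=1, A4=1: formula gives 0, φ = 0 ✓
  … (the remaining 12 rows also agree.)
All 16 rows match — the expression computes φ exactly.

Yes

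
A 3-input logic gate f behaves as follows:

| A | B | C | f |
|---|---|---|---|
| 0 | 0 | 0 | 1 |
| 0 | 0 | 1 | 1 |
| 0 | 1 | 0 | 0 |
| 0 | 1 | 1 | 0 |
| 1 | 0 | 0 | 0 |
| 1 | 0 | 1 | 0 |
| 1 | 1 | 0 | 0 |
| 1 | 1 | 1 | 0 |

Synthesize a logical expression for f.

f(A, B, C) = ((¬A ∧ ¬B) ∧ ¬C) ∨ ((¬A ∧ ¬B) ∧ C)

The 1-rows are (0,0,0), (0,0,1). Each contributes one minterm — ¬A·¬B·¬C; ¬A·¬B·C — and their disjunction is a sum-of-products form of f.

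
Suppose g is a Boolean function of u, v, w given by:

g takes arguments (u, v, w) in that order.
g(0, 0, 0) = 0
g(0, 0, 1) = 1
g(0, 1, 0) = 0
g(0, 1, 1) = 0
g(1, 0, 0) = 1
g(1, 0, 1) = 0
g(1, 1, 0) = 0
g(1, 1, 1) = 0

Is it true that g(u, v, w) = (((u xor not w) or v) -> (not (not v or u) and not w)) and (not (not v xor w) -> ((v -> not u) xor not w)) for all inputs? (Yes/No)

Yes

Evaluate (((u xor not w) or v) -> (not (not v or u) and not w)) and (not (not v xor w) -> ((v -> not u) xor not w)) on each row and compare to g:
  u=0, v=0, w=0: formula gives 0, g = 0 ✓
  u=0, v=0, w=1: formula gives 1, g = 1 ✓
  u=0, v=1, w=0: formula gives 0, g = 0 ✓
  u=0, v=1, w=1: formula gives 0, g = 0 ✓
  u=1, v=0, w=0: formula gives 1, g = 1 ✓
  …and likewise for the remaining 3 rows.
All 8 rows match — the expression computes g exactly.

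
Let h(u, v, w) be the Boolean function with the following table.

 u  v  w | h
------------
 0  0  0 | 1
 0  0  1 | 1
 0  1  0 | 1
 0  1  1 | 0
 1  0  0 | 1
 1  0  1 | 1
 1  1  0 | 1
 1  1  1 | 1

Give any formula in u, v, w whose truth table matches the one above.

Only row (0,1,1) gives 0. So h is 1 everywhere except there — the complement of the minterm ¬u·v·w.

h(u, v, w) = ((u' · v) · w)'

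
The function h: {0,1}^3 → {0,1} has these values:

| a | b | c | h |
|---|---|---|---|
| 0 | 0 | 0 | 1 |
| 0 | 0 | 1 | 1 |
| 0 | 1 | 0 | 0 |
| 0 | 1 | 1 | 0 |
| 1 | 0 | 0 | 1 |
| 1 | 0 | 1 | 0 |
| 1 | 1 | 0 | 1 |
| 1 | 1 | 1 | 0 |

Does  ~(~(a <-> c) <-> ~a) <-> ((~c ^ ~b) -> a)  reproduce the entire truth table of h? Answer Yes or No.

Yes

Test each input against both h and the formula:
  a=0, b=0, c=0: formula gives 1, h = 1 ✓
  a=0, b=0, c=1: formula gives 1, h = 1 ✓
  a=0, b=1, c=0: formula gives 0, h = 0 ✓
  a=0, b=1, c=1: formula gives 0, h = 0 ✓
  a=1, b=0, c=0: formula gives 1, h = 1 ✓
  … (the remaining 3 rows also agree.)
No disagreement on any input; they are logically equivalent.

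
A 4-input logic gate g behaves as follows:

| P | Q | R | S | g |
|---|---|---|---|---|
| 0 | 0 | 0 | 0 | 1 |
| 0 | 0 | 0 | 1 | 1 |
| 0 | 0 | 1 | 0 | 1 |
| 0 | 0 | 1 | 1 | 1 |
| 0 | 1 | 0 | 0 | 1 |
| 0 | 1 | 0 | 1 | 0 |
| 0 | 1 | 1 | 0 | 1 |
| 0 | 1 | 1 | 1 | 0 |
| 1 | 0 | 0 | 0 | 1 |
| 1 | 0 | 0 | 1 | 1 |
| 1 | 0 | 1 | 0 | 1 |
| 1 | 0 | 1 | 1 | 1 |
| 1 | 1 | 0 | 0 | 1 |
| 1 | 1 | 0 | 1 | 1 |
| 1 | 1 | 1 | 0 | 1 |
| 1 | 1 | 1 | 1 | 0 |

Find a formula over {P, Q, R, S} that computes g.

g is 0 on only 3 rows — (0,1,0,1), (0,1,1,1), (1,1,1,1). Writing each as a minterm (¬P·Q·¬R·S, ¬P·Q·R·S, P·Q·R·S) and OR-ing them characterizes exactly where g=0, so g is the negation of that disjunction.

g(P, Q, R, S) = not (((((not P and Q) and not R) and S) or (((not P and Q) and R) and S)) or (((P and Q) and R) and S))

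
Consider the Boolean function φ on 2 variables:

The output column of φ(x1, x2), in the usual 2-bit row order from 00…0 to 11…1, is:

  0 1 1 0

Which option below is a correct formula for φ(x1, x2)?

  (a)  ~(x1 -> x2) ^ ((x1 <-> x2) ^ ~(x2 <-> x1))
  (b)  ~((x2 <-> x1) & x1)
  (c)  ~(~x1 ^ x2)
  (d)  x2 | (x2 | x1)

(a): at (0,0) it gives 1, but φ = 0 — eliminated.
(b): at (0,0) it gives 1, but φ = 0 — eliminated.
(d): at (1,1) it gives 1, but φ = 0 — eliminated.
That leaves (c). Evaluating it on every row reproduces the table of φ exactly.

c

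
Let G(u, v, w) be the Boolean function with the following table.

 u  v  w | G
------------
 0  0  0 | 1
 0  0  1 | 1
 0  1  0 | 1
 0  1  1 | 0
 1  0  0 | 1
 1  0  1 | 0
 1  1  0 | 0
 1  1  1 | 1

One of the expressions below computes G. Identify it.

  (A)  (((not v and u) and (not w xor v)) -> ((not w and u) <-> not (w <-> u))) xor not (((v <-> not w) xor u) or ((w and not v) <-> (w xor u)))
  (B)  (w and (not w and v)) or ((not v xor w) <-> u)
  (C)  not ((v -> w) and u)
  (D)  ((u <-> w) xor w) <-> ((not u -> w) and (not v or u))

A

(B) fails at (0,0,0): the formula yields 0, G is 1.
(C) fails at (0,1,1): the formula yields 1, G is 0.
(D) fails at (0,0,0): the formula yields 0, G is 1.
(A) is the remaining candidate, and it agrees with G on all 8 inputs.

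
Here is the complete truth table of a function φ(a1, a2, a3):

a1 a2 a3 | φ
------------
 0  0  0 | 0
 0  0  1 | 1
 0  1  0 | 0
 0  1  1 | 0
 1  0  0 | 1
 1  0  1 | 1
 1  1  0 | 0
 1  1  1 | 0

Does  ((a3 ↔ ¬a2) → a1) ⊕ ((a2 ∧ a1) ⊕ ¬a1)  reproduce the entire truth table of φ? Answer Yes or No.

Test each input against both φ and the formula:
  a1=0, a2=0, a3=0: formula gives 0, φ = 0 ✓
  a1=0, a2=0, a3=1: formula gives 1, φ = 1 ✓
  a1=0, a2=1, a3=0: formula gives 1, but φ = 0 ✗
A single disagreement suffices: at (0,1,0) they differ, so the formula does not compute φ.

No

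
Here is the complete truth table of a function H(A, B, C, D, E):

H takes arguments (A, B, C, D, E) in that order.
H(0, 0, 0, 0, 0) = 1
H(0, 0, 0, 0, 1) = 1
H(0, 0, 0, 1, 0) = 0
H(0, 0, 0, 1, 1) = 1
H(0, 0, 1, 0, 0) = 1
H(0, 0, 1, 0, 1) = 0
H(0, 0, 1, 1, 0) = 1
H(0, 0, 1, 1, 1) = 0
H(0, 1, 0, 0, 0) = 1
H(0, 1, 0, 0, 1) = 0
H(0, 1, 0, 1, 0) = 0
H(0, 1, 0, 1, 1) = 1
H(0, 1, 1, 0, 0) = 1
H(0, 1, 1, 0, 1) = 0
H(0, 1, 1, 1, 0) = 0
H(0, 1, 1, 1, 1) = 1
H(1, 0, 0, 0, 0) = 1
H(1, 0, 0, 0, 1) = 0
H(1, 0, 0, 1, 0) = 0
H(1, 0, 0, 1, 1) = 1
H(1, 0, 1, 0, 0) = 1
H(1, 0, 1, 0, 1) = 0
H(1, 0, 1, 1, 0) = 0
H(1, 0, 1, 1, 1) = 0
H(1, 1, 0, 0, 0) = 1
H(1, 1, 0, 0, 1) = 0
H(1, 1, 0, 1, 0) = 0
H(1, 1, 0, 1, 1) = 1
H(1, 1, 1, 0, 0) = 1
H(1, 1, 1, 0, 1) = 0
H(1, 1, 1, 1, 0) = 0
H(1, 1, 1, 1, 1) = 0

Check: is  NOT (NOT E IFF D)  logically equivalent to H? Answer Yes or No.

No

Check the formula against H row by row:
  A=0, B=0, C=0, D=0, E=0: formula gives 1, H = 1 ✓
  A=0, B=0, C=0, D=0, E=1: formula gives 0, but H = 1 ✗
Row (0,0,0,0,1) is a counterexample, so the formula is not equivalent to H.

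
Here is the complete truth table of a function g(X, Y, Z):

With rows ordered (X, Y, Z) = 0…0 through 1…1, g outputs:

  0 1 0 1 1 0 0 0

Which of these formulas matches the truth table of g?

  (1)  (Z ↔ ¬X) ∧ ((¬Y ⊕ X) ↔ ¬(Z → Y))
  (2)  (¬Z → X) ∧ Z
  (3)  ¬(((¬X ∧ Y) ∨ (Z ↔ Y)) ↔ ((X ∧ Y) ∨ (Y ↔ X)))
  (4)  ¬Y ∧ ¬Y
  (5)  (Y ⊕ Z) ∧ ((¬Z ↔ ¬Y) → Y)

(2): at (1,0,0) it gives 0, but g = 1 — eliminated.
(3): at (0,1,0) it gives 1, but g = 0 — eliminated.
(4): at (0,0,0) it gives 1, but g = 0 — eliminated.
(5): at (0,1,0) it gives 1, but g = 0 — eliminated.
(1) is the remaining candidate, and it agrees with g on all 8 inputs.

1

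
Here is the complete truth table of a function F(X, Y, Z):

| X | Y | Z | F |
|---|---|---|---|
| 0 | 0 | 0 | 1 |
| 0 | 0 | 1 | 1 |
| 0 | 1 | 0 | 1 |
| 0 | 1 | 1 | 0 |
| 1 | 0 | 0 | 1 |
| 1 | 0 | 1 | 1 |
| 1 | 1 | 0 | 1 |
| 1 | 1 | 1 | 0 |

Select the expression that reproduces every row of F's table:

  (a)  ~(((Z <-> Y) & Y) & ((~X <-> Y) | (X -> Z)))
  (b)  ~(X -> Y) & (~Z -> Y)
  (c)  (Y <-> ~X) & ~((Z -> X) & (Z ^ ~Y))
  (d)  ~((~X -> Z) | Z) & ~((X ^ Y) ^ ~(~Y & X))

(b): at (0,0,0) it gives 0, but F = 1 — eliminated.
(c): at (0,0,0) it gives 0, but F = 1 — eliminated.
(d): at (0,0,0) it gives 0, but F = 1 — eliminated.
(a) is the remaining candidate, and it agrees with F on all 8 inputs.

a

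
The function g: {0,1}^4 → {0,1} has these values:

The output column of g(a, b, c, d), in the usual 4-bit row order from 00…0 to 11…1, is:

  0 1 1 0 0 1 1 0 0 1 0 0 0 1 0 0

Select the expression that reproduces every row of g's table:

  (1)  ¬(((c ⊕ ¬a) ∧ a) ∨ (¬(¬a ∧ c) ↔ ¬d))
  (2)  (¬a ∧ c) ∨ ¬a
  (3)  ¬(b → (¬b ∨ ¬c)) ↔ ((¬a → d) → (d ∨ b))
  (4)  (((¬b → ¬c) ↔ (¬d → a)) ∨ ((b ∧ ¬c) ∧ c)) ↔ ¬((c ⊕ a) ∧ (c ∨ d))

1

(2) fails at (0,0,0,0): the formula yields 1, g is 0.
(3) fails at (0,0,0,1): the formula yields 0, g is 1.
(4) fails at (0,0,1,0): the formula yields 0, g is 1.
(1) is the remaining candidate, and it agrees with g on all 16 inputs.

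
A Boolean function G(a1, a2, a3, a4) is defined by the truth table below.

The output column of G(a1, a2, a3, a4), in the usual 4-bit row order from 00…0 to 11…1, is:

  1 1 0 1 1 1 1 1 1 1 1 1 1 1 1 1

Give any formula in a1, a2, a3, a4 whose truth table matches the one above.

G(a1, a2, a3, a4) = NOT (((NOT a1 AND NOT a2) AND a3) AND NOT a4)

Only row (0,0,1,0) gives 0. So G is 1 everywhere except there — the complement of the minterm ¬a1·¬a2·a3·¬a4.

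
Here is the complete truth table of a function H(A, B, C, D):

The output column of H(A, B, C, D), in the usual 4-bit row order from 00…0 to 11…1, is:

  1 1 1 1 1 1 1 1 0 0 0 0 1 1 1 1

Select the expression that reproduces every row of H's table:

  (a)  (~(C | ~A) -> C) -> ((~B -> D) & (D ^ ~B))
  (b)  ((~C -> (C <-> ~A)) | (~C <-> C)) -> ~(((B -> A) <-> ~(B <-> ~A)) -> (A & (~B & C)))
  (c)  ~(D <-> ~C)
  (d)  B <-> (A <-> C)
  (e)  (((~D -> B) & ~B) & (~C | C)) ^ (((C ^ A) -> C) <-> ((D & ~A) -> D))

(a) disagrees with H on (0,0,0,0) (formula → 0, table → 1); rule it out.
(c) disagrees with H on (0,0,0,1) (formula → 0, table → 1); rule it out.
(d) disagrees with H on (0,0,0,0) (formula → 0, table → 1); rule it out.
(e) disagrees with H on (0,0,0,1) (formula → 0, table → 1); rule it out.
(b) is the remaining candidate, and it agrees with H on all 16 inputs.

b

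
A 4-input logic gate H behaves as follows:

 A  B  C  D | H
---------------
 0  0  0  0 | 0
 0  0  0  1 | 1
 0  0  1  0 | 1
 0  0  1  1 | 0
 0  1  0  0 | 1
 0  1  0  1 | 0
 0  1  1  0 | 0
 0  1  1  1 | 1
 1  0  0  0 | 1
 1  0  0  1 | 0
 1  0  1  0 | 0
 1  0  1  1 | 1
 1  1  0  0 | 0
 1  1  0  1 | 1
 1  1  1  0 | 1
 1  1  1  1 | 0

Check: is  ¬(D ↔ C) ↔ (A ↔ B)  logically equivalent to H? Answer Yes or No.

Check the formula against H row by row:
  A=0, B=0, C=0, D=0: formula gives 0, H = 0 ✓
  A=0, B=0, C=0, D=1: formula gives 1, H = 1 ✓
  A=0, B=0, C=1, D=0: formula gives 1, H = 1 ✓
  A=0, B=0, C=1, D=1: formula gives 0, H = 0 ✓
  …and likewise for the remaining 12 rows.
All 16 rows match — the expression computes H exactly.

Yes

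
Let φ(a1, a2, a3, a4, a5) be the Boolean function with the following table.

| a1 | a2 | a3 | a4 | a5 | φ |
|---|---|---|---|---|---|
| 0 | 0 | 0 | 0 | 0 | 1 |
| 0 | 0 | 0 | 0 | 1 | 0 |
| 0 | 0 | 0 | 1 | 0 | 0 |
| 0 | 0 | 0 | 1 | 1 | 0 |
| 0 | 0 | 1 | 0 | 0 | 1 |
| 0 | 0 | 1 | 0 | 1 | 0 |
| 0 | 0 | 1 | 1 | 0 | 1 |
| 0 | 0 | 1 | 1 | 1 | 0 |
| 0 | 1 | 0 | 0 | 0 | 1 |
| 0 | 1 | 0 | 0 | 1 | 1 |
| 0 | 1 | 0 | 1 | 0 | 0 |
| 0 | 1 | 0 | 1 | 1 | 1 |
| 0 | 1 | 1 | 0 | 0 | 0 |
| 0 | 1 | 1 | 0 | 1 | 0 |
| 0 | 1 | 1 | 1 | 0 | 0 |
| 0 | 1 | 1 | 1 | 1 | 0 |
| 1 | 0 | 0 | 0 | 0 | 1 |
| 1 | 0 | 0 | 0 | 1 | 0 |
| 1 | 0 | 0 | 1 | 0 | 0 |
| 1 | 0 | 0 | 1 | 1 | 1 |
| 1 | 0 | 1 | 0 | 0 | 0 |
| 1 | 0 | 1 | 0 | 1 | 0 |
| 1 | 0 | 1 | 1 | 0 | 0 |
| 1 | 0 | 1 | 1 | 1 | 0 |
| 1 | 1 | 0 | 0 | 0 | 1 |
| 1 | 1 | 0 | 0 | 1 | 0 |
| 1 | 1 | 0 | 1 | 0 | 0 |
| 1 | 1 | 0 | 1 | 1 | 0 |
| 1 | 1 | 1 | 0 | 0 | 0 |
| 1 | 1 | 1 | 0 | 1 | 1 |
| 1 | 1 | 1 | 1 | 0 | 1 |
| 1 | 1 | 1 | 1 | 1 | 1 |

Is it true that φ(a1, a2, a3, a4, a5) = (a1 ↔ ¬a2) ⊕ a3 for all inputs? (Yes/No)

Evaluate (a1 ↔ ¬a2) ⊕ a3 on each row and compare to φ:
  a1=0, a2=0, a3=0, a4=0, a5=0: formula gives 0, but φ = 1 ✗
Row (0,0,0,0,0) is a counterexample, so the formula is not equivalent to φ.

No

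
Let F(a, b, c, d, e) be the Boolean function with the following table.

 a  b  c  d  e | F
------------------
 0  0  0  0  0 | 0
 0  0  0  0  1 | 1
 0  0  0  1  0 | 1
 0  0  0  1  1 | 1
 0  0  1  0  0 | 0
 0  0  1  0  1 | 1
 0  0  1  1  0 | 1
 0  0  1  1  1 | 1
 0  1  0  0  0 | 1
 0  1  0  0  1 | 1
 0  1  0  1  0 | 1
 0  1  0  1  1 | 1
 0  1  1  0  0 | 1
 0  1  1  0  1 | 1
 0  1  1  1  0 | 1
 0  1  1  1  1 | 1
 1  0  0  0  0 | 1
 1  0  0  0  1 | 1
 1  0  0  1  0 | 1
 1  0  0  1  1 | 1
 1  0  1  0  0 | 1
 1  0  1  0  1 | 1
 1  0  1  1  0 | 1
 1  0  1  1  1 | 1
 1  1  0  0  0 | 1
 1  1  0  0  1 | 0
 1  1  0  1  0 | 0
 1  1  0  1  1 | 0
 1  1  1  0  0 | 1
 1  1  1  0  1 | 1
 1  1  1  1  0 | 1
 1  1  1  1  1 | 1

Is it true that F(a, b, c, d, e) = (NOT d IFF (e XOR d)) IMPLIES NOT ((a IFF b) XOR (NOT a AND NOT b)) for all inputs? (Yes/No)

Test each input against both F and the formula:
  a=0, b=0, c=0, d=0, e=0: formula gives 1, but F = 0 ✗
Since they disagree at (0,0,0,0,0), the expression is not a correct formula for F.

No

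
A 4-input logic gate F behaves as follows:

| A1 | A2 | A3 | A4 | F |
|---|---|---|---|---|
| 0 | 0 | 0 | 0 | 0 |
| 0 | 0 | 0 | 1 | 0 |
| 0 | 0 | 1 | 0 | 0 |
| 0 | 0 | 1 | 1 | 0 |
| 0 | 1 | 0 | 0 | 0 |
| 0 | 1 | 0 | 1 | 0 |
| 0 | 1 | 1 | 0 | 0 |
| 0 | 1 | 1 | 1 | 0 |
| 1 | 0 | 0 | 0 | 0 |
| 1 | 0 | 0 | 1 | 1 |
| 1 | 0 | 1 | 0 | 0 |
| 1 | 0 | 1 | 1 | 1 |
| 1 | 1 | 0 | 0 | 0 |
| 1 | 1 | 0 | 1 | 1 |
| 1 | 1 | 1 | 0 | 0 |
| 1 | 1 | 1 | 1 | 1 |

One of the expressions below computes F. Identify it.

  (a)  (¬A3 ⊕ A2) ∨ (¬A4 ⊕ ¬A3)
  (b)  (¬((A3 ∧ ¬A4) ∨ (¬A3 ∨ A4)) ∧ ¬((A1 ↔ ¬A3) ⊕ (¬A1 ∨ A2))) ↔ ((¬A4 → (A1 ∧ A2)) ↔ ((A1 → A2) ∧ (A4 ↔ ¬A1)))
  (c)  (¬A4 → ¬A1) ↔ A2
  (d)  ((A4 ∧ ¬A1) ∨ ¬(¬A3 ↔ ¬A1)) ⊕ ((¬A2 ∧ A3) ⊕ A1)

b

(a) disagrees with F on (0,0,0,0) (formula → 1, table → 0); rule it out.
(c) disagrees with F on (0,1,0,0) (formula → 1, table → 0); rule it out.
(d) disagrees with F on (0,0,0,1) (formula → 1, table → 0); rule it out.
Only (b) survives; checking it on all 16 rows confirms it matches F.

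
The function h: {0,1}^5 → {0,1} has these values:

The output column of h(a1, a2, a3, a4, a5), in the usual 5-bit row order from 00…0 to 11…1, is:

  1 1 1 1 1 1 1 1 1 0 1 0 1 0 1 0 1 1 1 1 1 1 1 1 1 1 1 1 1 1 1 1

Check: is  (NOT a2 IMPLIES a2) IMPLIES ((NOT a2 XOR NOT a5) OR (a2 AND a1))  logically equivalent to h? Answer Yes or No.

Yes

Test each input against both h and the formula:
  a1=0, a2=0, a3=0, a4=0, a5=0: formula gives 1, h = 1 ✓
  a1=0, a2=0, a3=0, a4=0, a5=1: formula gives 1, h = 1 ✓
  a1=0, a2=0, a3=0, a4=1, a5=0: formula gives 1, h = 1 ✓
  a1=0, a2=0, a3=0, a4=1, a5=1: formula gives 1, h = 1 ✓
  … (the remaining 28 rows also agree.)
Every row agrees, so the formula is equivalent.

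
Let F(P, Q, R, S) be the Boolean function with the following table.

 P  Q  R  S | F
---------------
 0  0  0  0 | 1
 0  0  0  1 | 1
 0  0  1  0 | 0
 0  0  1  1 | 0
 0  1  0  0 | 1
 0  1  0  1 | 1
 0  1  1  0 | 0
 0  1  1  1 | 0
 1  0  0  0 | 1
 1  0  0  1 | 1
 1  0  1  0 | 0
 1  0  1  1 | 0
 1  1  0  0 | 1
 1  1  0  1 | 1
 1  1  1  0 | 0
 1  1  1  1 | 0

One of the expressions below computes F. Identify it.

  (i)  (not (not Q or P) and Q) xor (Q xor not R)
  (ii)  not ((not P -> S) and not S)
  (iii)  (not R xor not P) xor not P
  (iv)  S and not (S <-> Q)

iii

(i) disagrees with F on (1,1,0,0) (formula → 0, table → 1); rule it out.
(ii) disagrees with F on (0,0,1,0) (formula → 1, table → 0); rule it out.
(iv) disagrees with F on (0,0,0,0) (formula → 0, table → 1); rule it out.
That leaves (iii). Evaluating it on every row reproduces the table of F exactly.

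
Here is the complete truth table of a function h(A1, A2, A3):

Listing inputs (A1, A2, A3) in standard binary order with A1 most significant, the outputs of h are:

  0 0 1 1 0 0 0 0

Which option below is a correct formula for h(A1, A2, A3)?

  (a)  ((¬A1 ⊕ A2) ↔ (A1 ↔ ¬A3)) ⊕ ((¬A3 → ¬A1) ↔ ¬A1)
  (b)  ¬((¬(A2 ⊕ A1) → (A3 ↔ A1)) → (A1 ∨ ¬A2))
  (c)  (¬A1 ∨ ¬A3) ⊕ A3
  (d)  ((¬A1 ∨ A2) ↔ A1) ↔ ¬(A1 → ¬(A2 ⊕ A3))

(a): at (0,0,0) it gives 1, but h = 0 — eliminated.
(c): at (0,0,0) it gives 1, but h = 0 — eliminated.
(d): at (0,0,0) it gives 1, but h = 0 — eliminated.
Only (b) survives; checking it on all 8 rows confirms it matches h.

b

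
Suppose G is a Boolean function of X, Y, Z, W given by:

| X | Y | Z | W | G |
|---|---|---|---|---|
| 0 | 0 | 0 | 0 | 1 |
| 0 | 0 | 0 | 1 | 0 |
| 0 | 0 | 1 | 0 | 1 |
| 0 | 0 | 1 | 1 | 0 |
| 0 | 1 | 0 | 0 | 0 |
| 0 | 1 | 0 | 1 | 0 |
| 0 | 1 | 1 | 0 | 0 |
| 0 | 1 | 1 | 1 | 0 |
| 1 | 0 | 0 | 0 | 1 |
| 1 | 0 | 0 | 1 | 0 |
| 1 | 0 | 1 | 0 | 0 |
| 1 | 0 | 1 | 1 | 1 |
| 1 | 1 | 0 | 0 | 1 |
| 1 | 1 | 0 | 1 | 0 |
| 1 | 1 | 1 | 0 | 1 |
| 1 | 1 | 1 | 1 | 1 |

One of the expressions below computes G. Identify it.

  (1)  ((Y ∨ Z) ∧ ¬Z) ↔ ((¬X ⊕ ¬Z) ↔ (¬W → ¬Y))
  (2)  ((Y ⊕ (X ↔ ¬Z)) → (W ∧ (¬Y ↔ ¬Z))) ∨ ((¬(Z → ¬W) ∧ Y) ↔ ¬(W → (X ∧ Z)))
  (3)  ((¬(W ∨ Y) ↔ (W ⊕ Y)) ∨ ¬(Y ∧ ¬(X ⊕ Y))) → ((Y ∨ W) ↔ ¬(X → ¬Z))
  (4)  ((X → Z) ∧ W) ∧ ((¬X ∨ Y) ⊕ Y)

(1): at (0,0,0,1) it gives 1, but G = 0 — eliminated.
(2): at (0,0,0,1) it gives 1, but G = 0 — eliminated.
(4): at (0,0,0,0) it gives 0, but G = 1 — eliminated.
(3) is the remaining candidate, and it agrees with G on all 16 inputs.

3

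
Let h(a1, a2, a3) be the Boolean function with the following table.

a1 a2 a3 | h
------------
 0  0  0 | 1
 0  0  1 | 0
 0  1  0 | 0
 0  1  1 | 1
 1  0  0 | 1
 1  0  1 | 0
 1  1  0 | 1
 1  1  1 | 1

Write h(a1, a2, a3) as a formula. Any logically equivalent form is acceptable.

h is 0 on only 3 rows — (0,0,1), (0,1,0), (1,0,1). Writing each as a minterm (¬a1·¬a2·a3, ¬a1·a2·¬a3, a1·¬a2·a3) and OR-ing them characterizes exactly where h=0, so h is the negation of that disjunction.

h(a1, a2, a3) = ((((a1' · a2') · a3) + ((a1' · a2) · a3')) + ((a1 · a2') · a3))'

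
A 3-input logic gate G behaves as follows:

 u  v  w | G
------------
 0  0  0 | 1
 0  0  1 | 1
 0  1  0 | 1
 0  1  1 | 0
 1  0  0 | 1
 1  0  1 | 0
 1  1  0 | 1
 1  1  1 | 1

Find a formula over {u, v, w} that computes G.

G(u, v, w) = ~(((~u & v) & w) | ((u & ~v) & w))

There are just 2 zero rows: (0,1,1), (1,0,1). Their minterms are ¬u·v·w, u·¬v·w; the OR of those covers precisely the 0-outputs, and negating it yields G.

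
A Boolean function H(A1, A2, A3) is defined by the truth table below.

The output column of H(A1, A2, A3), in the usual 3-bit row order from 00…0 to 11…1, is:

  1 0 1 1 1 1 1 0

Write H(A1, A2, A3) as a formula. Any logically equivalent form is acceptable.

H is 0 on only 2 rows — (0,0,1), (1,1,1). Writing each as a minterm (¬A1·¬A2·A3, A1·A2·A3) and OR-ing them characterizes exactly where H=0, so H is the negation of that disjunction.

H(A1, A2, A3) = ~(((~A1 & ~A2) & A3) | ((A1 & A2) & A3))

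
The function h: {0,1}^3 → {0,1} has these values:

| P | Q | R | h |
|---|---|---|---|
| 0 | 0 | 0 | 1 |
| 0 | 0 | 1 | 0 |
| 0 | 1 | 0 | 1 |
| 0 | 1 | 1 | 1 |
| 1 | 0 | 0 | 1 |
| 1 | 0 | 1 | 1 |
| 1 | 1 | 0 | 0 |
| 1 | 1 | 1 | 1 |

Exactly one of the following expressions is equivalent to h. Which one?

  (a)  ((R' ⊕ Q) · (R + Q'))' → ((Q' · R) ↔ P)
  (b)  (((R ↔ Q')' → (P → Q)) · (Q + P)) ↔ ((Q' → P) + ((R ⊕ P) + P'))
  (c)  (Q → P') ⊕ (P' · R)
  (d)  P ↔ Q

(b) disagrees with h on (0,0,0) (formula → 0, table → 1); rule it out.
(c) disagrees with h on (0,1,1) (formula → 0, table → 1); rule it out.
(d) disagrees with h on (0,0,1) (formula → 1, table → 0); rule it out.
Only (a) survives; checking it on all 8 rows confirms it matches h.

a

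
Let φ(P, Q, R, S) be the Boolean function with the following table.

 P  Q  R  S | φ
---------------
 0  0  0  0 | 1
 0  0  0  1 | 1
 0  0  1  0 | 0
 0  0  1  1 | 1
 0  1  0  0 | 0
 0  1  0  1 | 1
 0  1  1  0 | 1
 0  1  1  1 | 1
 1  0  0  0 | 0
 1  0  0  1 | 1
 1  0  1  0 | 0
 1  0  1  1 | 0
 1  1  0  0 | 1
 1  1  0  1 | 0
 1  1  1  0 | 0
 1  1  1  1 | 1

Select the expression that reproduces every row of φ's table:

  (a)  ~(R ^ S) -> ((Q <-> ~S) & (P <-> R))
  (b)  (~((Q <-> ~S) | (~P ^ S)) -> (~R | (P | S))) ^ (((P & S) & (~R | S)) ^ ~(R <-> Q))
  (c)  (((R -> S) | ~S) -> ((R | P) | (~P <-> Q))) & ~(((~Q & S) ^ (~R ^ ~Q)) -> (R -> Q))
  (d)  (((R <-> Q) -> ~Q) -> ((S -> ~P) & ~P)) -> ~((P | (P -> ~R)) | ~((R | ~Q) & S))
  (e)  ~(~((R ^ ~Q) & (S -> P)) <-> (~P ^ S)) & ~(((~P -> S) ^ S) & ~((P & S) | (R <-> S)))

(a) disagrees with φ on (0,0,0,0) (formula → 0, table → 1); rule it out.
(b) disagrees with φ on (0,0,1,1) (formula → 0, table → 1); rule it out.
(c) disagrees with φ on (0,0,0,0) (formula → 0, table → 1); rule it out.
(d) disagrees with φ on (0,0,0,0) (formula → 0, table → 1); rule it out.
Only (e) survives; checking it on all 16 rows confirms it matches φ.

e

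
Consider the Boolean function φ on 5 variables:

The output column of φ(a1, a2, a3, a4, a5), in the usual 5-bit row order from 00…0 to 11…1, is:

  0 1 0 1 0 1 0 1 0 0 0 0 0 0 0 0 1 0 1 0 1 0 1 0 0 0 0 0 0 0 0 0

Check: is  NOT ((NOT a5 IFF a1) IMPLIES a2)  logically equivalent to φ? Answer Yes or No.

Yes

Check the formula against φ row by row:
  a1=0, a2=0, a3=0, a4=0, a5=0: formula gives 0, φ = 0 ✓
  a1=0, a2=0, a3=0, a4=0, a5=1: formula gives 1, φ = 1 ✓
  a1=0, a2=0, a3=0, a4=1, a5=0: formula gives 0, φ = 0 ✓
  a1=0, a2=0, a3=0, a4=1, a5=1: formula gives 1, φ = 1 ✓
  … (the remaining 28 rows also agree.)
Every row agrees, so the formula is equivalent.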